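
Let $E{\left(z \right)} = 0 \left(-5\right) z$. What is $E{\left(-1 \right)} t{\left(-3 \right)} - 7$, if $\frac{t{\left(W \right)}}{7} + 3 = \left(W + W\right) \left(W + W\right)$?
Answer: $-7$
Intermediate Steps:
$t{\left(W \right)} = -21 + 28 W^{2}$ ($t{\left(W \right)} = -21 + 7 \left(W + W\right) \left(W + W\right) = -21 + 7 \cdot 2 W 2 W = -21 + 7 \cdot 4 W^{2} = -21 + 28 W^{2}$)
$E{\left(z \right)} = 0$ ($E{\left(z \right)} = 0 z = 0$)
$E{\left(-1 \right)} t{\left(-3 \right)} - 7 = 0 \left(-21 + 28 \left(-3\right)^{2}\right) - 7 = 0 \left(-21 + 28 \cdot 9\right) - 7 = 0 \left(-21 + 252\right) - 7 = 0 \cdot 231 - 7 = 0 - 7 = -7$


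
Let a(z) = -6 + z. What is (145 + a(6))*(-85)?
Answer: -12325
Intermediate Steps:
(145 + a(6))*(-85) = (145 + (-6 + 6))*(-85) = (145 + 0)*(-85) = 145*(-85) = -12325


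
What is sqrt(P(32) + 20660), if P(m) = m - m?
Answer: 2*sqrt(5165) ≈ 143.74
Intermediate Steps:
P(m) = 0
sqrt(P(32) + 20660) = sqrt(0 + 20660) = sqrt(20660) = 2*sqrt(5165)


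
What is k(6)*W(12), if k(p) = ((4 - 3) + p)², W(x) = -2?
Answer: -98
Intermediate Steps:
k(p) = (1 + p)²
k(6)*W(12) = (1 + 6)²*(-2) = 7²*(-2) = 49*(-2) = -98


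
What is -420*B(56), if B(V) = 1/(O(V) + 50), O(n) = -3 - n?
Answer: 140/3 ≈ 46.667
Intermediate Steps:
B(V) = 1/(47 - V) (B(V) = 1/((-3 - V) + 50) = 1/(47 - V))
-420*B(56) = -(-420)/(-47 + 56) = -(-420)/9 = -420*(-⅑) = 140/3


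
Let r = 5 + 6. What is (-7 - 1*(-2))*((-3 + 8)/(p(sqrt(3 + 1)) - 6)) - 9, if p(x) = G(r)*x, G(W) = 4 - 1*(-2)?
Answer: -79/6 ≈ -13.167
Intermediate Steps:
r = 11
G(W) = 6 (G(W) = 4 + 2 = 6)
p(x) = 6*x
(-7 - 1*(-2))*((-3 + 8)/(p(sqrt(3 + 1)) - 6)) - 9 = (-7 - 1*(-2))*((-3 + 8)/(6*sqrt(3 + 1) - 6)) - 9 = (-7 + 2)*(5/(6*sqrt(4) - 6)) - 9 = -25/(6*2 - 6) - 9 = -25/(12 - 6) - 9 = -25/6 - 9 = -79/6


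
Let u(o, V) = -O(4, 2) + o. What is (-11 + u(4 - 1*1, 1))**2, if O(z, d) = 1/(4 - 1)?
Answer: 625/9 ≈ 69.444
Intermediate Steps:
O(z, d) = 1/3
u(o, V) = -1/3 + o (u(o, V) = -1*1/3 + o = -1/3 + o)
(-11 + u(4 - 1*1, 1))**2 = (-11 + (-1/3 + (4 - 1*1)))**2 = (-11 + (-1/3 + (4 - 1)))**2 = (-11 + (-1/3 + 3))**2 = (-11 + 8/3)**2 = (-25/3)**2 = 625/9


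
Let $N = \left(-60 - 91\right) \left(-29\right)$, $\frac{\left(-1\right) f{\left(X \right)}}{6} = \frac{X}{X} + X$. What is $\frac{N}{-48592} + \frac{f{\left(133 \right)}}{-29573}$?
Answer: $- \frac{90432199}{1437011216} \approx -0.062931$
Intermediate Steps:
$f{\left(X \right)} = -6 - 6 X$ ($f{\left(X \right)} = - 6 \left(\frac{X}{X} + X\right) = - 6 \left(1 + X\right) = -6 - 6 X$)
$N = 4379$ ($N = \left(-151\right) \left(-29\right) = 4379$)
$\frac{N}{-48592} + \frac{f{\left(133 \right)}}{-29573} = \frac{4379}{-48592} + \frac{-6 - 798}{-29573} = 4379 \left(- \frac{1}{48592}\right) + \left(-6 - 798\right) \left(- \frac{1}{29573}\right) = - \frac{4379}{48592} - - \frac{804}{29573} = - \frac{4379}{48592} + \frac{804}{29573} = - \frac{90432199}{1437011216}$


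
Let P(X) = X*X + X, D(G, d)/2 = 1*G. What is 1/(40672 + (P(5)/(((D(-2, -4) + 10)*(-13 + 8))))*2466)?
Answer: 1/38206 ≈ 2.6174e-5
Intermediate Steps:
D(G, d) = 2*G (D(G, d) = 2*(1*G) = 2*G)
P(X) = X + X² (P(X) = X² + X = X + X²)
1/(40672 + (P(5)/(((D(-2, -4) + 10)*(-13 + 8))))*2466) = 1/(40672 + ((5*(1 + 5))/(((2*(-2) + 10)*(-13 + 8))))*2466) = 1/(40672 + ((5*6)/(((-4 + 10)*(-5))))*2466) = 1/(40672 + (30/((6*(-5))))*2466) = 1/(40672 + (30/(-30))*2466) = 1/(40672 + (30*(-1/30))*2466) = 1/(40672 - 1*2466) = 1/(40672 - 2466) = 1/38206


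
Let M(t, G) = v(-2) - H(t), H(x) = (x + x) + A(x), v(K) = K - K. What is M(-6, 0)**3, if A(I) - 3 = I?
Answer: 3375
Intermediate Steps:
v(K) = 0
A(I) = 3 + I
H(x) = 3 + 3*x (H(x) = (x + x) + (3 + x) = 2*x + (3 + x) = 3 + 3*x)
M(t, G) = -3 - 3*t (M(t, G) = 0 - (3 + 3*t) = 0 + (-3 - 3*t) = -3 - 3*t)
M(-6, 0)**3 = (-3 - 3*(-6))**3 = (-3 + 18)**3 = 15**3 = 3375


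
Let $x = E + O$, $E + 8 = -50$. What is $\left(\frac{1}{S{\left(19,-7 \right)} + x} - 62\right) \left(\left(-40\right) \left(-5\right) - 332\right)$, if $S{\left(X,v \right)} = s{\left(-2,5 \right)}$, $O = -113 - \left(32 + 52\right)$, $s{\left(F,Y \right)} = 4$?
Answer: $\frac{2054316}{251} \approx 8184.5$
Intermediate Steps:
$E = -58$ ($E = -8 - 50 = -58$)
$O = -197$ ($O = -113 - 84 = -197$)
$S{\left(X,v \right)} = 4$
$x = -255$ ($x = -58 - 197 = -255$)
$\left(\frac{1}{S{\left(19,-7 \right)} + x} - 62\right) \left(\left(-40\right) \left(-5\right) - 332\right) = \left(\frac{1}{4 - 255} - 62\right) \left(\left(-40\right) \left(-5\right) - 332\right) = \left(\frac{1}{-251} - 62\right) \left(200 - 332\right) = \left(- \frac{1}{251} - 62\right) \left(-132\right) = \left(- \frac{15563}{251}\right) \left(-132\right) = \frac{2054316}{251}$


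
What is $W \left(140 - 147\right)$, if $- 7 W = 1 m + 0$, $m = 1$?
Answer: $1$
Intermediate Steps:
$W = - \frac{1}{7}$ ($W = - \frac{1 \cdot 1 + 0}{7} = - \frac{1 + 0}{7} = \left(- \frac{1}{7}\right) 1 = - \frac{1}{7} \approx -0.14286$)
$W \left(140 - 147\right) = - \frac{140 - 147}{7} = \left(- \frac{1}{7}\right) \left(-7\right) = 1$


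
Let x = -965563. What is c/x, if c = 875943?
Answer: -875943/965563 ≈ -0.90718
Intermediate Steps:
c/x = 875943/(-965563) = 875943*(-1/965563) = -875943/965563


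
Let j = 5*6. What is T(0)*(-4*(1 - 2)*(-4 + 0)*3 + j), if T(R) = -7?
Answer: 126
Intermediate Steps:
j = 30
T(0)*(-4*(1 - 2)*(-4 + 0)*3 + j) = -7*(-4*(1 - 2)*(-4 + 0)*3 + 30) = -7*(-(-4)*(-4)*3 + 30) = -7*(-4*4*3 + 30) = -7*(-16*3 + 30) = -7*(-48 + 30) = -7*(-18) = 126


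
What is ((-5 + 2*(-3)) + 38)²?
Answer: 729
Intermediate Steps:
((-5 + 2*(-3)) + 38)² = ((-5 - 6) + 38)² = (-11 + 38)² = 27² = 729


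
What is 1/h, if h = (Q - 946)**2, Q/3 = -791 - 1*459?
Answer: 1/22052416 ≈ 4.5346e-8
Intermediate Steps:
Q = -3750 (Q = 3*(-791 - 1*459) = 3*(-791 - 459) = 3*(-1250) = -3750)
h = 22052416 (h = (-3750 - 946)**2 = (-4696)**2 = 22052416)
1/h = 1/22052416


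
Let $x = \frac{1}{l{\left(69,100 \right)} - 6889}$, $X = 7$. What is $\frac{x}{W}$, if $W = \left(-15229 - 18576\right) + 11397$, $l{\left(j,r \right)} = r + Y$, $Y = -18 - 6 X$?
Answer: $\frac{1}{153472392} \approx 6.5158 \cdot 10^{-9}$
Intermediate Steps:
$Y = -60$ ($Y = -18 - 42 = -60$)
$l{\left(j,r \right)} = -60 + r$ ($l{\left(j,r \right)} = r - 60 = -60 + r$)
$x = - \frac{1}{6849}$ ($x = \frac{1}{\left(-60 + 100\right) - 6889} = \frac{1}{40 - 6889} = \frac{1}{-6849} = - \frac{1}{6849} \approx -0.00014601$)
$W = -22408$ ($W = -33805 + 11397 = -22408$)
$\frac{x}{W} = - \frac{1}{6849 \left(-22408\right)} = \left(- \frac{1}{6849}\right) \left(- \frac{1}{22408}\right) = \frac{1}{153472392}$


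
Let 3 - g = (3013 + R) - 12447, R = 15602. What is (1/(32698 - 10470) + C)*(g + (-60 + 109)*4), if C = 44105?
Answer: -5851804301829/22228 ≈ -2.6326e+8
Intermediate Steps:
g = -6165 (g = 3 - ((3013 + 15602) - 12447) = 3 - (18615 - 12447) = 3 - 1*6168 = 3 - 6168 = -6165)
(1/(32698 - 10470) + C)*(g + (-60 + 109)*4) = (1/(32698 - 10470) + 44105)*(-6165 + (-60 + 109)*4) = (1/22228 + 44105)*(-6165 + 49*4) = (1/22228 + 44105)*(-6165 + 196) = (980365941/22228)*(-5969) = -5851804301829/22228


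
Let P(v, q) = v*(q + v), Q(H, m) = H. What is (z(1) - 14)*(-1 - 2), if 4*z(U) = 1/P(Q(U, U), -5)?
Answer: 675/16 ≈ 42.188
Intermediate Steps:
z(U) = 1/(4*U*(-5 + U)) (z(U) = 1/(4*((U*(-5 + U)))) = (1/(U*(-5 + U)))/4 = 1/(4*U*(-5 + U)))
(z(1) - 14)*(-1 - 2) = ((¼)/(1*(-5 + 1)) - 14)*(-1 - 2) = ((¼)*1/(-4) - 14)*(-3) = ((¼)*1*(-¼) - 14)*(-3) = (-1/16 - 14)*(-3) = -225/16*(-3) = 675/16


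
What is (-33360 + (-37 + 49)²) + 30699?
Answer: -2517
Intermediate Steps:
(-33360 + (-37 + 49)²) + 30699 = (-33360 + 12²) + 30699 = (-33360 + 144) + 30699 = -33216 + 30699 = -2517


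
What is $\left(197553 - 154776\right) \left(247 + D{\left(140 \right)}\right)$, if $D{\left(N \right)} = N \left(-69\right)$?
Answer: $-402659901$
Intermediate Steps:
$D{\left(N \right)} = - 69 N$
$\left(197553 - 154776\right) \left(247 + D{\left(140 \right)}\right) = \left(197553 - 154776\right) \left(247 - 9660\right) = 42777 \left(247 - 9660\right) = 42777 \left(-9413\right) = -402659901$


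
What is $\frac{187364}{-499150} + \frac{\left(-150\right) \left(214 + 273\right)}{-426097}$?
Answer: $- \frac{21686165404}{106343158775} \approx -0.20393$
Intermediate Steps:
$\frac{187364}{-499150} + \frac{\left(-150\right) \left(214 + 273\right)}{-426097} = 187364 \left(- \frac{1}{499150}\right) + \left(-150\right) 487 \left(- \frac{1}{426097}\right) = - \frac{93682}{249575} - - \frac{73050}{426097} = - \frac{93682}{249575} + \frac{73050}{426097} = - \frac{21686165404}{106343158775}$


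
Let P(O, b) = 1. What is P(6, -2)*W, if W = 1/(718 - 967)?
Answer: -1/249 ≈ -0.0040161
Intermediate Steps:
W = -1/249 (W = 1/(-249) = -1/249 ≈ -0.0040161)
P(6, -2)*W = 1*(-1/249) = -1/249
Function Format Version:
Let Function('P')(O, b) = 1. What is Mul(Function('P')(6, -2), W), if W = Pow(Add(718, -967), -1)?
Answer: Rational(-1, 249) ≈ -0.0040161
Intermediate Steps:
W = Rational(-1, 249) (W = Pow(-249, -1) = Rational(-1, 249) ≈ -0.0040161)
Mul(Function('P')(6, -2), W) = Mul(1, Rational(-1, 249)) = Rational(-1, 249)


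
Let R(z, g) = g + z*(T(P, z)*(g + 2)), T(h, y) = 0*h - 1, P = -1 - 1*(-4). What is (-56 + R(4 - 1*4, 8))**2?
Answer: 2304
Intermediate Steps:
P = 3 (P = -1 + 4 = 3)
T(h, y) = -1 (T(h, y) = 0 - 1 = -1)
R(z, g) = g + z*(-2 - g) (R(z, g) = g + z*(-(g + 2)) = g + z*(-(2 + g)) = g + z*(-2 - g))
(-56 + R(4 - 1*4, 8))**2 = (-56 + (8 - 2*(4 - 1*4) - 1*8*(4 - 1*4)))**2 = (-56 + (8 - 2*(4 - 4) - 1*8*(4 - 4)))**2 = (-56 + (8 - 2*0 - 1*8*0))**2 = (-56 + (8 + 0 + 0))**2 = (-56 + 8)**2 = (-48)**2 = 2304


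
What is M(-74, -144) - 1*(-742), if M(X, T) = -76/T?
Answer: 26731/36 ≈ 742.53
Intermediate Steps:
M(-74, -144) - 1*(-742) = -76/(-144) - 1*(-742) = -76*(-1/144) + 742 = 19/36 + 742 = 26731/36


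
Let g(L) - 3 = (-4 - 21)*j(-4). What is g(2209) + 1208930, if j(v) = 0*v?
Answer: 1208933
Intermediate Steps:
j(v) = 0
g(L) = 3 (g(L) = 3 + (-4 - 21)*0 = 3 - 25*0 = 3 + 0 = 3)
g(2209) + 1208930 = 3 + 1208930 = 1208933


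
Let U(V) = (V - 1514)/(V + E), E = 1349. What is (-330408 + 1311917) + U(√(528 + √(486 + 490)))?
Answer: 3248549865143214979/3309754247553 - 15448748*√61/3309754247553 + 10417157198*√(132 + √61)/3309754247553 + 22904*√61*√(132 + √61)/3309754247553 ≈ 9.8151e+5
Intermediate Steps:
U(V) = (-1514 + V)/(1349 + V) (U(V) = (V - 1514)/(V + 1349) = (-1514 + V)/(1349 + V))
(-330408 + 1311917) + U(√(528 + √(486 + 490))) = (-330408 + 1311917) + (-1514 + √(528 + √(486 + 490)))/(1349 + √(528 + √(486 + 490))) = 981509 + (-1514 + √(528 + √976))/(1349 + √(528 + √976)) = 981509 + (-1514 + √(528 + 4*√61))/(1349 + √(528 + 4*√61))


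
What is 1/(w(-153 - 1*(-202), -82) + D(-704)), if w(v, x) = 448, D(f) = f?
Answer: -1/256 ≈ -0.0039063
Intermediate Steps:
1/(w(-153 - 1*(-202), -82) + D(-704)) = 1/(448 - 704) = 1/(-256) = -1/256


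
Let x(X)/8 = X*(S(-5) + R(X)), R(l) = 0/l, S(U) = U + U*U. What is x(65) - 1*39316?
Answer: -28916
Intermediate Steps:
S(U) = U + U**2
R(l) = 0
x(X) = 160*X (x(X) = 8*(X*(-5*(1 - 5) + 0)) = 8*(X*(-5*(-4) + 0)) = 8*(X*(20 + 0)) = 8*(X*20) = 8*(20*X) = 160*X)
x(65) - 1*39316 = 160*65 - 1*39316 = 10400 - 39316 = -28916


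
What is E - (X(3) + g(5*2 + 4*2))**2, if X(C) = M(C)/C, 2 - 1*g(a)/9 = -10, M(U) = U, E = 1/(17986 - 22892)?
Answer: -58288187/4906 ≈ -11881.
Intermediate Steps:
E = -1/4906 (E = 1/(-4906) = -1/4906 ≈ -0.00020383)
g(a) = 108 (g(a) = 18 - 9*(-10) = 18 + 90 = 108)
X(C) = 1 (X(C) = C/C = 1)
E - (X(3) + g(5*2 + 4*2))**2 = -1/4906 - (1 + 108)**2 = -1/4906 - 1*109**2 = -1/4906 - 1*11881 = -1/4906 - 11881 = -58288187/4906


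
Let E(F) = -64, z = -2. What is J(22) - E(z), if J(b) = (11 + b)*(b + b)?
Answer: 1516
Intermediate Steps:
J(b) = 2*b*(11 + b) (J(b) = (11 + b)*(2*b) = 2*b*(11 + b))
J(22) - E(z) = 2*22*(11 + 22) - 1*(-64) = 2*22*33 + 64 = 1452 + 64 = 1516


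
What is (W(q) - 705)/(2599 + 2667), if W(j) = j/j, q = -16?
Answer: -352/2633 ≈ -0.13369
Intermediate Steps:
W(j) = 1
(W(q) - 705)/(2599 + 2667) = (1 - 705)/(2599 + 2667) = -704/5266 = -704*1/5266 = -352/2633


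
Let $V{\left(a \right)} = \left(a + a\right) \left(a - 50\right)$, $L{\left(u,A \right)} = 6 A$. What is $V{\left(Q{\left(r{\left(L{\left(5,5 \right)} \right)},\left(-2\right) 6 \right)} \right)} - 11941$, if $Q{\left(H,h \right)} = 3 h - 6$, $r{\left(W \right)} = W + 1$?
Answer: $-4213$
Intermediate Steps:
$r{\left(W \right)} = 1 + W$
$Q{\left(H,h \right)} = -6 + 3 h$
$V{\left(a \right)} = 2 a \left(-50 + a\right)$
$V{\left(Q{\left(r{\left(L{\left(5,5 \right)} \right)},\left(-2\right) 6 \right)} \right)} - 11941 = 2 \left(-6 + 3 \left(\left(-2\right) 6\right)\right) \left(-50 + \left(-6 + 3 \left(\left(-2\right) 6\right)\right)\right) - 11941 = 2 \left(-6 + 3 \left(-12\right)\right) \left(-50 + \left(-6 + 3 \left(-12\right)\right)\right) - 11941 = 2 \left(-6 - 36\right) \left(-50 - 42\right) - 11941 = 2 \left(-42\right) \left(-50 - 42\right) - 11941 = 2 \left(-42\right) \left(-92\right) - 11941 = 7728 - 11941 = -4213$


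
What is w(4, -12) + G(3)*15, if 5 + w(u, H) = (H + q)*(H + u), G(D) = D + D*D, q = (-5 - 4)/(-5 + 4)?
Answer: 199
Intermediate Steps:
q = 9 (q = -9/(-1) = -9*(-1) = 9)
G(D) = D + D²
w(u, H) = -5 + (9 + H)*(H + u) (w(u, H) = -5 + (H + 9)*(H + u) = -5 + (9 + H)*(H + u))
w(4, -12) + G(3)*15 = (-5 + (-12)² + 9*(-12) + 9*4 - 12*4) + (3*(1 + 3))*15 = (-5 + 144 - 108 + 36 - 48) + (3*4)*15 = 19 + 12*15 = 19 + 180 = 199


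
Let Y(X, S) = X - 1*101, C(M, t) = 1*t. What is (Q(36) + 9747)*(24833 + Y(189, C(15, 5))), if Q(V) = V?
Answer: 243802143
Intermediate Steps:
C(M, t) = t
Y(X, S) = -101 + X (Y(X, S) = X - 101 = -101 + X)
(Q(36) + 9747)*(24833 + Y(189, C(15, 5))) = (36 + 9747)*(24833 + (-101 + 189)) = 9783*(24833 + 88) = 9783*24921 = 243802143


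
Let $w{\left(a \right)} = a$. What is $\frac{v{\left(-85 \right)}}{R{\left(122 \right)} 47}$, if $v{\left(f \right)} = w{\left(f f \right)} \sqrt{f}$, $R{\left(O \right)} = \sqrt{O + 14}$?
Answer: $\frac{7225 i \sqrt{10}}{188} \approx 121.53 i$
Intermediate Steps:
$R{\left(O \right)} = \sqrt{14 + O}$
$v{\left(f \right)} = f^{\frac{5}{2}}$ ($v{\left(f \right)} = f f \sqrt{f} = f^{2} \sqrt{f} = f^{\frac{5}{2}}$)
$\frac{v{\left(-85 \right)}}{R{\left(122 \right)} 47} = \frac{\left(-85\right)^{\frac{5}{2}}}{\sqrt{14 + 122} \cdot 47} = \frac{7225 i \sqrt{85}}{\sqrt{136} \cdot 47} = \frac{7225 i \sqrt{85}}{2 \sqrt{34} \cdot 47} = \frac{7225 i \sqrt{85}}{94 \sqrt{34}} = 7225 i \sqrt{85} \frac{\sqrt{34}}{3196} = \frac{7225 i \sqrt{10}}{188}$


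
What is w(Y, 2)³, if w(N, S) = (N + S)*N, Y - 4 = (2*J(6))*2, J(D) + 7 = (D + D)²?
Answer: 28598715498074112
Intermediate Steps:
J(D) = -7 + 4*D² (J(D) = -7 + (D + D)² = -7 + (2*D)² = -7 + 4*D²)
Y = 552 (Y = 4 + (2*(-7 + 4*6²))*2 = 4 + (2*(-7 + 4*36))*2 = 4 + (2*(-7 + 144))*2 = 4 + (2*137)*2 = 4 + 274*2 = 4 + 548 = 552)
w(N, S) = N*(N + S)
w(Y, 2)³ = (552*(552 + 2))³ = (552*554)³ = 305808³ = 28598715498074112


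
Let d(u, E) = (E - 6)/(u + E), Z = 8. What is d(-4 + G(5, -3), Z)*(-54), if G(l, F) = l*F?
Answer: 108/11 ≈ 9.8182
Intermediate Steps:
G(l, F) = F*l
d(u, E) = (-6 + E)/(E + u)
d(-4 + G(5, -3), Z)*(-54) = ((-6 + 8)/(8 + (-4 - 3*5)))*(-54) = (2/(8 + (-4 - 15)))*(-54) = (2/(8 - 19))*(-54) = (2/(-11))*(-54) = -1/11*2*(-54) = -2/11*(-54) = 108/11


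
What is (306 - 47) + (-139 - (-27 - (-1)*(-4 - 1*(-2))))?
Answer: 149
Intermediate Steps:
(306 - 47) + (-139 - (-27 - (-1)*(-4 - 1*(-2)))) = 259 + (-139 - (-27 - (-1)*(-4 + 2))) = 259 + (-139 - (-27 - (-1)*(-2))) = 259 + (-139 - (-27 - 1*2)) = 259 + (-139 - (-27 - 2)) = 259 + (-139 - 1*(-29)) = 259 + (-139 + 29) = 259 - 110 = 149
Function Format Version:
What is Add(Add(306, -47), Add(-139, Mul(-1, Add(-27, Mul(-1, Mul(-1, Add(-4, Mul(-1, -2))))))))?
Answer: 149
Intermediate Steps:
Add(Add(306, -47), Add(-139, Mul(-1, Add(-27, Mul(-1, Mul(-1, Add(-4, Mul(-1, -2)))))))) = Add(259, Add(-139, Mul(-1, Add(-27, Mul(-1, Mul(-1, Add(-4, 2))))))) = Add(259, Add(-139, Mul(-1, Add(-27, Mul(-1, Mul(-1, -2)))))) = Add(259, Add(-139, Mul(-1, Add(-27, Mul(-1, 2))))) = Add(259, Add(-139, Mul(-1, Add(-27, -2)))) = Add(259, Add(-139, Mul(-1, -29))) = Add(259, Add(-139, 29)) = Add(259, -110) = 149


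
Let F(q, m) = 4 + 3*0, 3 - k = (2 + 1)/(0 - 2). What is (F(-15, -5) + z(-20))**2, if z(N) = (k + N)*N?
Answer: 98596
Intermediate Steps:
k = 9/2 (k = 3 - (2 + 1)/(0 - 2) = 3 - 3/(-2) = 3 - 3*(-1)/2 = 3 - 1*(-3/2) = 3 + 3/2 = 9/2 ≈ 4.5000)
z(N) = N*(9/2 + N) (z(N) = (9/2 + N)*N = N*(9/2 + N))
F(q, m) = 4 (F(q, m) = 4 + 0 = 4)
(F(-15, -5) + z(-20))**2 = (4 + (1/2)*(-20)*(9 + 2*(-20)))**2 = (4 + (1/2)*(-20)*(9 - 40))**2 = (4 + (1/2)*(-20)*(-31))**2 = (4 + 310)**2 = 314**2 = 98596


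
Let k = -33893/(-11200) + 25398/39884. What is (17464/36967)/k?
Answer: 278613670400/2160253797343 ≈ 0.12897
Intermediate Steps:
k = 409061503/111675200 (k = -33893*(-1/11200) + 25398*(1/39884) = 33893/11200 + 12699/19942 = 409061503/111675200 ≈ 3.6630)
(17464/36967)/k = (17464/36967)/(409061503/111675200) = (17464*(1/36967))*(111675200/409061503) = (17464/36967)*(111675200/409061503) = 278613670400/2160253797343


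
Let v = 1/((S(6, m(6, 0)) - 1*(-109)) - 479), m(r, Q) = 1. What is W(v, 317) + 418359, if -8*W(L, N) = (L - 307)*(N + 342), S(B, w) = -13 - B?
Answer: 172579203/389 ≈ 4.4365e+5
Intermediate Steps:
v = -1/389 (v = 1/(((-13 - 1*6) - 1*(-109)) - 479) = 1/(((-13 - 6) + 109) - 479) = 1/((-19 + 109) - 479) = 1/(90 - 479) = 1/(-389) = -1/389 ≈ -0.0025707)
W(L, N) = -(-307 + L)*(342 + N)/8 (W(L, N) = -(L - 307)*(N + 342)/8 = -(-307 + L)*(342 + N)/8)
W(v, 317) + 418359 = (52497/4 - 171/4*(-1/389) + (307/8)*317 - ⅛*(-1/389)*317) + 418359 = (52497/4 + 171/1556 + 97319/8 + 317/3112) + 418359 = 9837552/389 + 418359 = 172579203/389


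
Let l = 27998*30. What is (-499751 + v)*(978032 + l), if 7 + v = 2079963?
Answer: 2872768444260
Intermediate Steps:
v = 2079956 (v = -7 + 2079963 = 2079956)
l = 839940
(-499751 + v)*(978032 + l) = (-499751 + 2079956)*(978032 + 839940) = 1580205*1817972 = 2872768444260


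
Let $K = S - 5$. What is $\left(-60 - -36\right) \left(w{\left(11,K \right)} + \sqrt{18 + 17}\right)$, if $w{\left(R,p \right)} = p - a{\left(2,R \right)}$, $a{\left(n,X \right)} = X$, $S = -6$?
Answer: $528 - 24 \sqrt{35} \approx 386.01$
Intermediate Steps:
$K = -11$ ($K = -6 - 5 = -11$)
$w{\left(R,p \right)} = p - R$
$\left(-60 - -36\right) \left(w{\left(11,K \right)} + \sqrt{18 + 17}\right) = \left(-60 - -36\right) \left(\left(-11 - 11\right) + \sqrt{18 + 17}\right) = \left(-60 + 36\right) \left(\left(-11 - 11\right) + \sqrt{35}\right) = - 24 \left(-22 + \sqrt{35}\right) = 528 - 24 \sqrt{35}$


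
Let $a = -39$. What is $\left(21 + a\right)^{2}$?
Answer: $324$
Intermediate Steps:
$\left(21 + a\right)^{2} = \left(21 - 39\right)^{2} = \left(-18\right)^{2} = 324$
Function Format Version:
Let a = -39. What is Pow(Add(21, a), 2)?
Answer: 324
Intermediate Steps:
Pow(Add(21, a), 2) = Pow(Add(21, -39), 2) = Pow(-18, 2) = 324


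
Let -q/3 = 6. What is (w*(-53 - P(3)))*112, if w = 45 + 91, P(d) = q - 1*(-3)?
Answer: -578816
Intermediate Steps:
q = -18 (q = -3*6 = -18)
P(d) = -15 (P(d) = -18 - 1*(-3) = -18 + 3 = -15)
w = 136
(w*(-53 - P(3)))*112 = (136*(-53 - 1*(-15)))*112 = (136*(-53 + 15))*112 = (136*(-38))*112 = -5168*112 = -578816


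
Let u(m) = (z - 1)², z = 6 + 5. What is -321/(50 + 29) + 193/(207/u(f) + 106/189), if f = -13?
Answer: 272207217/3928117 ≈ 69.297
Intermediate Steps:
z = 11
u(m) = 100 (u(m) = (11 - 1)² = 10² = 100)
-321/(50 + 29) + 193/(207/u(f) + 106/189) = -321/(50 + 29) + 193/(207/100 + 106/189) = -321/79 + 193/(207*(1/100) + 106*(1/189)) = -321*1/79 + 193/(207/100 + 106/189) = -321/79 + 193/(49723/18900) = -321/79 + 193*(18900/49723) = -321/79 + 3647700/49723 = 272207217/3928117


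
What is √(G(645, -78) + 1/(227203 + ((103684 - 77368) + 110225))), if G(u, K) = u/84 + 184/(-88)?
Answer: √30439744470366/2334024 ≈ 2.3638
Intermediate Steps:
G(u, K) = -23/11 + u/84 (G(u, K) = u*(1/84) + 184*(-1/88) = u/84 - 23/11 = -23/11 + u/84)
√(G(645, -78) + 1/(227203 + ((103684 - 77368) + 110225))) = √((-23/11 + (1/84)*645) + 1/(227203 + ((103684 - 77368) + 110225))) = √((-23/11 + 215/28) + 1/(227203 + (26316 + 110225))) = √(1721/308 + 1/(227203 + 136541)) = √(1721/308 + 1/363744) = √(156500933/28008288) = √30439744470366/2334024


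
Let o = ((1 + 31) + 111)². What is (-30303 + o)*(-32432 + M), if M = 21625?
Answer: 106492178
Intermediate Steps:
o = 20449 (o = (32 + 111)² = 143² = 20449)
(-30303 + o)*(-32432 + M) = (-30303 + 20449)*(-32432 + 21625) = -9854*(-10807) = 106492178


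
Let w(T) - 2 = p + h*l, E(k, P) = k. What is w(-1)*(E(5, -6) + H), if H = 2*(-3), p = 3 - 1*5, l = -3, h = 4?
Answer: 12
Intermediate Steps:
p = -2 (p = 3 - 5 = -2)
H = -6
w(T) = -12 (w(T) = 2 + (-2 + 4*(-3)) = 2 + (-2 - 12) = 2 - 14 = -12)
w(-1)*(E(5, -6) + H) = -12*(5 - 6) = -12*(-1) = 12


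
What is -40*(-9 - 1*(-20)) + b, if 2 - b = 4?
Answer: -442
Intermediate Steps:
b = -2 (b = 2 - 1*4 = 2 - 4 = -2)
-40*(-9 - 1*(-20)) + b = -40*(-9 - 1*(-20)) - 2 = -40*(-9 + 20) - 2 = -40*11 - 2 = -440 - 2 = -442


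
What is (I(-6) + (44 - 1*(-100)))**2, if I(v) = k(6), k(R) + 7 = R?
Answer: 20449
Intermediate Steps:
k(R) = -7 + R
I(v) = -1 (I(v) = -7 + 6 = -1)
(I(-6) + (44 - 1*(-100)))**2 = (-1 + (44 - 1*(-100)))**2 = (-1 + (44 + 100))**2 = (-1 + 144)**2 = 143**2 = 20449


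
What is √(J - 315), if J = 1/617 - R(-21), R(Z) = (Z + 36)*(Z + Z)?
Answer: 2*√29979413/617 ≈ 17.748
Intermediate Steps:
R(Z) = 2*Z*(36 + Z) (R(Z) = (36 + Z)*(2*Z) = 2*Z*(36 + Z))
J = 388711/617 (J = 1/617 - 2*(-21)*(36 - 21) = 1/617 - 2*(-21)*15 = 1/617 - 1*(-630) = 1/617 + 630 = 388711/617 ≈ 630.00)
√(J - 315) = √(388711/617 - 315) = √(194356/617) = 2*√29979413/617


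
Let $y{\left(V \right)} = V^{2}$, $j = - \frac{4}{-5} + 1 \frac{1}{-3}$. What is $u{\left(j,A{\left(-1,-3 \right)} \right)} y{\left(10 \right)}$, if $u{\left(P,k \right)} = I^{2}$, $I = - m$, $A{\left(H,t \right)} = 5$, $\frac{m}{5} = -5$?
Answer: $62500$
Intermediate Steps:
$j = \frac{7}{15}$ ($j = \left(-4\right) \left(- \frac{1}{5}\right) + 1 \left(- \frac{1}{3}\right) = \frac{4}{5} - \frac{1}{3} = \frac{7}{15} \approx 0.46667$)
$m = -25$ ($m = 5 \left(-5\right) = -25$)
$I = 25$ ($I = \left(-1\right) \left(-25\right) = 25$)
$u{\left(P,k \right)} = 625$ ($u{\left(P,k \right)} = 25^{2} = 625$)
$u{\left(j,A{\left(-1,-3 \right)} \right)} y{\left(10 \right)} = 625 \cdot 10^{2} = 625 \cdot 100 = 62500$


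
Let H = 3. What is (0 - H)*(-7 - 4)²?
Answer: -363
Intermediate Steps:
(0 - H)*(-7 - 4)² = (0 - 3)*(-7 - 4)² = (0 - 1*3)*(-11)² = (0 - 3)*121 = -3*121 = -363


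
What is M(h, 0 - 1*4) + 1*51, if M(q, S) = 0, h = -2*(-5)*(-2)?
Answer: 51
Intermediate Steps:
h = -20 (h = 10*(-2) = -20)
M(h, 0 - 1*4) + 1*51 = 0 + 1*51 = 0 + 51 = 51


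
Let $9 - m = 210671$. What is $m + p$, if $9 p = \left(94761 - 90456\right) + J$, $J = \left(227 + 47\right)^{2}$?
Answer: $- \frac{1816577}{9} \approx -2.0184 \cdot 10^{5}$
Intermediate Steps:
$m = -210662$ ($m = 9 - 210671 = -210662$)
$J = 75076$ ($J = 274^{2} = 75076$)
$p = \frac{79381}{9}$ ($p = \frac{\left(94761 - 90456\right) + 75076}{9} = \frac{4305 + 75076}{9} = \frac{1}{9} \cdot 79381 = \frac{79381}{9} \approx 8820.1$)
$m + p = -210662 + \frac{79381}{9} = - \frac{1816577}{9}$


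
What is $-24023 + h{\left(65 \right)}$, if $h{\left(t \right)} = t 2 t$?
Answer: $-15573$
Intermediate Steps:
$h{\left(t \right)} = 2 t^{2}$ ($h{\left(t \right)} = 2 t t = 2 t^{2}$)
$-24023 + h{\left(65 \right)} = -24023 + 2 \cdot 65^{2} = -24023 + 2 \cdot 4225 = -24023 + 8450 = -15573$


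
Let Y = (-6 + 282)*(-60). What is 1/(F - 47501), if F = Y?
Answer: -1/64061 ≈ -1.5610e-5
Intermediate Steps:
Y = -16560 (Y = 276*(-60) = -16560)
F = -16560
1/(F - 47501) = 1/(-16560 - 47501) = 1/(-64061) = -1/64061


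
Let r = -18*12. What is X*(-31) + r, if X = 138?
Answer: -4494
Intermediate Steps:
r = -216
X*(-31) + r = 138*(-31) - 216 = -4278 - 216 = -4494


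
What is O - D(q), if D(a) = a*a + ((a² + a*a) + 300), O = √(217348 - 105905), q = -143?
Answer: -61647 + √111443 ≈ -61313.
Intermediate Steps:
O = √111443 ≈ 333.83
D(a) = 300 + 3*a² (D(a) = a² + ((a² + a²) + 300) = a² + (2*a² + 300) = a² + (300 + 2*a²) = 300 + 3*a²)
O - D(q) = √111443 - (300 + 3*(-143)²) = √111443 - (300 + 3*20449) = √111443 - (300 + 61347) = √111443 - 1*61647 = √111443 - 61647 = -61647 + √111443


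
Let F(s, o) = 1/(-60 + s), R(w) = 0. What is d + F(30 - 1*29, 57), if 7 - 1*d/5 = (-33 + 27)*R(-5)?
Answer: 2064/59 ≈ 34.983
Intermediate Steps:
d = 35 (d = 35 - 5*(-33 + 27)*0 = 35 - (-30)*0 = 35 - 5*0 = 35 + 0 = 35)
d + F(30 - 1*29, 57) = 35 + 1/(-60 + (30 - 1*29)) = 35 + 1/(-60 + (30 - 29)) = 35 + 1/(-60 + 1) = 35 + 1/(-59) = 35 - 1/59 = 2064/59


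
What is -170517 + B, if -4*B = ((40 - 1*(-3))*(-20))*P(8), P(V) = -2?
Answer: -170947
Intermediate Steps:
B = -430 (B = -(40 - 1*(-3))*(-20)*(-2)/4 = -(40 + 3)*(-20)*(-2)/4 = -43*(-20)*(-2)/4 = -(-215)*(-2) = -¼*1720 = -430)
-170517 + B = -170517 - 430 = -170947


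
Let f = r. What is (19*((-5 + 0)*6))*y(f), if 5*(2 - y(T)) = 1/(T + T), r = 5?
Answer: -5643/5 ≈ -1128.6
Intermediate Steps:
f = 5
y(T) = 2 - 1/(10*T) (y(T) = 2 - 1/(5*(T + T)) = 2 - 1/(2*T)/5 = 2 - 1/(10*T))
(19*((-5 + 0)*6))*y(f) = (19*((-5 + 0)*6))*(2 - 1/10/5) = (19*(-5*6))*(2 - 1/10*1/5) = (19*(-30))*(2 - 1/50) = -570*99/50 = -5643/5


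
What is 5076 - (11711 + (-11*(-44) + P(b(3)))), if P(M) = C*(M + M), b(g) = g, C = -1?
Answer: -7113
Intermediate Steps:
P(M) = -2*M (P(M) = -(M + M) = -2*M)
5076 - (11711 + (-11*(-44) + P(b(3)))) = 5076 - (11711 + (-11*(-44) - 2*3)) = 5076 - (11711 + (484 - 6)) = 5076 - (11711 + 478) = 5076 - 1*12189 = 5076 - 12189 = -7113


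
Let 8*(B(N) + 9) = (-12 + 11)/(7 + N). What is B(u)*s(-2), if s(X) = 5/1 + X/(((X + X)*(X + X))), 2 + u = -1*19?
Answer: -39273/896 ≈ -43.831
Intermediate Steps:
u = -21 (u = -2 - 1*19 = -2 - 19 = -21)
B(N) = -9 - 1/(8*(7 + N)) (B(N) = -9 + ((-12 + 11)/(7 + N))/8 = -9 + (-1/(7 + N))/8 = -9 - 1/(8*(7 + N)))
s(X) = 5 + 1/(4*X) (s(X) = 5*1 + X/(((2*X)*(2*X))) = 5 + X/((4*X**2)) = 5 + X*(1/(4*X**2)) = 5 + 1/(4*X))
B(u)*s(-2) = ((-505 - 72*(-21))/(8*(7 - 21)))*(5 + (1/4)/(-2)) = ((1/8)*(-505 + 1512)/(-14))*(5 + (1/4)*(-1/2)) = ((1/8)*(-1/14)*1007)*(5 - 1/8) = -1007/112*39/8 = -39273/896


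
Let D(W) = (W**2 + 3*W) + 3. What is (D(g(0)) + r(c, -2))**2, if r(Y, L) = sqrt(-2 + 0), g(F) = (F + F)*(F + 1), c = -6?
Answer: (3 + I*sqrt(2))**2 ≈ 7.0 + 8.4853*I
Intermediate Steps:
g(F) = 2*F*(1 + F) (g(F) = (2*F)*(1 + F) = 2*F*(1 + F))
D(W) = 3 + W**2 + 3*W
r(Y, L) = I*sqrt(2) (r(Y, L) = sqrt(-2) = I*sqrt(2))
(D(g(0)) + r(c, -2))**2 = ((3 + (2*0*(1 + 0))**2 + 3*(2*0*(1 + 0))) + I*sqrt(2))**2 = ((3 + (2*0*1)**2 + 3*(2*0*1)) + I*sqrt(2))**2 = ((3 + 0**2 + 3*0) + I*sqrt(2))**2 = ((3 + 0 + 0) + I*sqrt(2))**2 = (3 + I*sqrt(2))**2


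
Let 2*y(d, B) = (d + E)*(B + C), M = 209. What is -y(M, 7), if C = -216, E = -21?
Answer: 19646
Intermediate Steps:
y(d, B) = (-216 + B)*(-21 + d)/2 (y(d, B) = ((d - 21)*(B - 216))/2 = ((-21 + d)*(-216 + B))/2 = ((-216 + B)*(-21 + d))/2 = (-216 + B)*(-21 + d)/2)
-y(M, 7) = -(2268 - 108*209 - 21/2*7 + (½)*7*209) = -(2268 - 22572 - 147/2 + 1463/2) = -1*(-19646) = 19646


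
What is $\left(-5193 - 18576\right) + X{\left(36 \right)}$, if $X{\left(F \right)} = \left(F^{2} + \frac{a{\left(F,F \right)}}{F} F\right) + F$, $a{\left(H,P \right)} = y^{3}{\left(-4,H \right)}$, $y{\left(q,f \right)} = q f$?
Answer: $-3008421$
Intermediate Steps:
$y{\left(q,f \right)} = f q$
$a{\left(H,P \right)} = - 64 H^{3}$ ($a{\left(H,P \right)} = \left(H \left(-4\right)\right)^{3} = \left(- 4 H\right)^{3} = - 64 H^{3}$)
$X{\left(F \right)} = F + F^{2} - 64 F^{3}$ ($X{\left(F \right)} = \left(F^{2} + \frac{\left(-64\right) F^{3}}{F} F\right) + F = \left(F^{2} + - 64 F^{2} F\right) + F = \left(F^{2} - 64 F^{3}\right) + F = F + F^{2} - 64 F^{3}$)
$\left(-5193 - 18576\right) + X{\left(36 \right)} = \left(-5193 - 18576\right) + 36 \left(1 + 36 - 64 \cdot 36^{2}\right) = -23769 + 36 \left(1 + 36 - 82944\right) = -23769 + 36 \left(-82907\right) = -23769 - 2984652 = -3008421$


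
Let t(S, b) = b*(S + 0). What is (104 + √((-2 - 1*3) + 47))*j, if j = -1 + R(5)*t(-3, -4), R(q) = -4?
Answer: -5096 - 49*√42 ≈ -5413.6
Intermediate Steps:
t(S, b) = S*b (t(S, b) = b*S = S*b)
j = -49 (j = -1 - (-12)*(-4) = -1 - 4*12 = -1 - 48 = -49)
(104 + √((-2 - 1*3) + 47))*j = (104 + √((-2 - 1*3) + 47))*(-49) = (104 + √((-2 - 3) + 47))*(-49) = (104 + √(-5 + 47))*(-49) = (104 + √42)*(-49) = -5096 - 49*√42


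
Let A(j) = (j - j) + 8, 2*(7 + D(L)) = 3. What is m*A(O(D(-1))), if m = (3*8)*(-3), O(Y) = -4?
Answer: -576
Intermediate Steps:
D(L) = -11/2 (D(L) = -7 + (½)*3 = -7 + 3/2 = -11/2)
m = -72 (m = 24*(-3) = -72)
A(j) = 8 (A(j) = 0 + 8 = 8)
m*A(O(D(-1))) = -72*8 = -576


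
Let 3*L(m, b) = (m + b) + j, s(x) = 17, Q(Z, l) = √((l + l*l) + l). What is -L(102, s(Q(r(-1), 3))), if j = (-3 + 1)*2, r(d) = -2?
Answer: -115/3 ≈ -38.333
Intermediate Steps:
j = -4 (j = -2*2 = -4)
Q(Z, l) = √(l² + 2*l) (Q(Z, l) = √((l + l²) + l) = √(l² + 2*l))
L(m, b) = -4/3 + b/3 + m/3 (L(m, b) = ((m + b) - 4)/3 = ((b + m) - 4)/3 = (-4 + b + m)/3 = -4/3 + b/3 + m/3)
-L(102, s(Q(r(-1), 3))) = -(-4/3 + (⅓)*17 + (⅓)*102) = -(-4/3 + 17/3 + 34) = -1*115/3 = -115/3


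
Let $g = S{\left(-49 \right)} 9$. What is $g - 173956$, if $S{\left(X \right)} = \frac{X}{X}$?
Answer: $-173947$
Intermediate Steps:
$S{\left(X \right)} = 1$
$g = 9$ ($g = 1 \cdot 9 = 9$)
$g - 173956 = 9 - 173956 = -173947$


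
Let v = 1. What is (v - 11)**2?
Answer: 100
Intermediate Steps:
(v - 11)**2 = (1 - 11)**2 = (-10)**2 = 100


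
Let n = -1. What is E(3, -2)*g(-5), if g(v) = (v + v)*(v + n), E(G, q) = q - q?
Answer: 0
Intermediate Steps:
E(G, q) = 0
g(v) = 2*v*(-1 + v) (g(v) = (v + v)*(v - 1) = (2*v)*(-1 + v) = 2*v*(-1 + v))
E(3, -2)*g(-5) = 0*(2*(-5)*(-1 - 5)) = 0*(2*(-5)*(-6)) = 0*60 = 0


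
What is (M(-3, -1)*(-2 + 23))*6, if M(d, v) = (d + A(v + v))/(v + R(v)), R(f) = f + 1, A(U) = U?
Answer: 630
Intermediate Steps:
R(f) = 1 + f
M(d, v) = (d + 2*v)/(1 + 2*v) (M(d, v) = (d + (v + v))/(v + (1 + v)) = (d + 2*v)/(1 + 2*v))
(M(-3, -1)*(-2 + 23))*6 = (((-3 + 2*(-1))/(1 + 2*(-1)))*(-2 + 23))*6 = (((-3 - 2)/(1 - 2))*21)*6 = ((-5/(-1))*21)*6 = (-1*(-5)*21)*6 = (5*21)*6 = 105*6 = 630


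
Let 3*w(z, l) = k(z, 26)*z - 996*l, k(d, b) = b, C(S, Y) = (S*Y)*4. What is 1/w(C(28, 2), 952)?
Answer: -3/942368 ≈ -3.1835e-6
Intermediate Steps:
C(S, Y) = 4*S*Y
w(z, l) = -332*l + 26*z/3 (w(z, l) = (26*z - 996*l)/3 = (-996*l + 26*z)/3 = -332*l + 26*z/3)
1/w(C(28, 2), 952) = 1/(-332*952 + 26*(4*28*2)/3) = 1/(-316064 + (26/3)*224) = 1/(-316064 + 5824/3) = 1/(-942368/3) = -3/942368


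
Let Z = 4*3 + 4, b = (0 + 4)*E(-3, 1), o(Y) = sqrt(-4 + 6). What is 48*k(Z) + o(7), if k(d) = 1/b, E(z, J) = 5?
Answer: 12/5 + sqrt(2) ≈ 3.8142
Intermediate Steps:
o(Y) = sqrt(2)
b = 20 (b = (0 + 4)*5 = 4*5 = 20)
Z = 16 (Z = 12 + 4 = 16)
k(d) = 1/20
48*k(Z) + o(7) = 48*(1/20) + sqrt(2) = 12/5 + sqrt(2)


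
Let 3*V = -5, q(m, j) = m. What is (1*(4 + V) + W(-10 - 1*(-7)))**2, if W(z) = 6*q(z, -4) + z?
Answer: 3136/9 ≈ 348.44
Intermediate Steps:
V = -5/3 (V = (1/3)*(-5) = -5/3 ≈ -1.6667)
W(z) = 7*z (W(z) = 6*z + z = 7*z)
(1*(4 + V) + W(-10 - 1*(-7)))**2 = (1*(4 - 5/3) + 7*(-10 - 1*(-7)))**2 = (1*(7/3) + 7*(-10 + 7))**2 = (7/3 + 7*(-3))**2 = (7/3 - 21)**2 = (-56/3)**2 = 3136/9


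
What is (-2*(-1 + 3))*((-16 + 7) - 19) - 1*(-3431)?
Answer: 3543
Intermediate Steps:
(-2*(-1 + 3))*((-16 + 7) - 19) - 1*(-3431) = (-2*2)*(-9 - 19) + 3431 = -4*(-28) + 3431 = 112 + 3431 = 3543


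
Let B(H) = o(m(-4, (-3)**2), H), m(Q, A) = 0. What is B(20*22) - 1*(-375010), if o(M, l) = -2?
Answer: 375008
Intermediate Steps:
B(H) = -2
B(20*22) - 1*(-375010) = -2 - 1*(-375010) = -2 + 375010 = 375008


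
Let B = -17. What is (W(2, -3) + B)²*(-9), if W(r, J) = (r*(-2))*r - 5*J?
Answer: -900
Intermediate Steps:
W(r, J) = -5*J - 2*r² (W(r, J) = (-2*r)*r - 5*J = -2*r² - 5*J = -5*J - 2*r²)
(W(2, -3) + B)²*(-9) = ((-5*(-3) - 2*2²) - 17)²*(-9) = ((15 - 2*4) - 17)²*(-9) = ((15 - 8) - 17)²*(-9) = (7 - 17)²*(-9) = (-10)²*(-9) = 100*(-9) = -900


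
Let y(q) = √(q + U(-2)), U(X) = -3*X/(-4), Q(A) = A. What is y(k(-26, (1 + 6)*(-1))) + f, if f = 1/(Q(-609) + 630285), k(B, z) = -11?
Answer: 1/629676 + 5*I*√2/2 ≈ 1.5881e-6 + 3.5355*I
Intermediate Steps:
U(X) = 3*X/4 (U(X) = -3*X*(-1)/4 = -(-3)*X/4 = 3*X/4)
f = 1/629676 (f = 1/(-609 + 630285) = 1/629676 ≈ 1.5881e-6)
y(q) = √(-3/2 + q) (y(q) = √(q + (¾)*(-2)) = √(q - 3/2) = √(-3/2 + q))
y(k(-26, (1 + 6)*(-1))) + f = √(-6 + 4*(-11))/2 + 1/629676 = √(-6 - 44)/2 + 1/629676 = √(-50)/2 + 1/629676 = (5*I*√2)/2 + 1/629676 = 5*I*√2/2 + 1/629676 = 1/629676 + 5*I*√2/2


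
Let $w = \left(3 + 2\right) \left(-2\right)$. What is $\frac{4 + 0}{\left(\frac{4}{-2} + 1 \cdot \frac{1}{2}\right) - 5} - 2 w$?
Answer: $\frac{252}{13} \approx 19.385$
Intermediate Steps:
$w = -10$ ($w = 5 \left(-2\right) = -10$)
$\frac{4 + 0}{\left(\frac{4}{-2} + 1 \cdot \frac{1}{2}\right) - 5} - 2 w = \frac{4 + 0}{\left(\frac{4}{-2} + 1 \cdot \frac{1}{2}\right) - 5} - -20 = \frac{4}{\left(4 \left(- \frac{1}{2}\right) + 1 \cdot \frac{1}{2}\right) - 5} + 20 = \frac{4}{\left(-2 + \frac{1}{2}\right) - 5} + 20 = \frac{4}{- \frac{3}{2} - 5} + 20 = \frac{4}{- \frac{13}{2}} + 20 = 4 \left(- \frac{2}{13}\right) + 20 = - \frac{8}{13} + 20 = \frac{252}{13}$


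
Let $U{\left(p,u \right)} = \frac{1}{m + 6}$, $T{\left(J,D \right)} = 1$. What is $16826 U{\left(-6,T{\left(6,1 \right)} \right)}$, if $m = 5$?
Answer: $\frac{16826}{11} \approx 1529.6$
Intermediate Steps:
$U{\left(p,u \right)} = \frac{1}{11}$ ($U{\left(p,u \right)} = \frac{1}{5 + 6} = \frac{1}{11}$)
$16826 U{\left(-6,T{\left(6,1 \right)} \right)} = 16826 \cdot \frac{1}{11} = \frac{16826}{11}$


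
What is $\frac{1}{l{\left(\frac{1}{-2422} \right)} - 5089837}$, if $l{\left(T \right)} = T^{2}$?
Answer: $- \frac{5866084}{29857411388307} \approx -1.9647 \cdot 10^{-7}$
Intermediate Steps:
$\frac{1}{l{\left(\frac{1}{-2422} \right)} - 5089837} = \frac{1}{\left(\frac{1}{-2422}\right)^{2} - 5089837} = \frac{1}{\left(- \frac{1}{2422}\right)^{2} - 5089837} = \frac{1}{\frac{1}{5866084} - 5089837} = \frac{1}{- \frac{29857411388307}{5866084}} = - \frac{5866084}{29857411388307}$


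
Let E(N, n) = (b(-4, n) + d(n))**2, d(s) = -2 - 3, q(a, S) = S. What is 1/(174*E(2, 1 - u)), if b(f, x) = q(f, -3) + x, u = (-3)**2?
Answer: 1/44544 ≈ 2.2450e-5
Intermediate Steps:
u = 9
b(f, x) = -3 + x
d(s) = -5
E(N, n) = (-8 + n)**2 (E(N, n) = ((-3 + n) - 5)**2 = (-8 + n)**2)
1/(174*E(2, 1 - u)) = 1/(174*(-8 + (1 - 1*9))**2) = 1/(174*(-8 + (1 - 9))**2) = 1/(174*(-8 - 8)**2) = 1/(174*(-16)**2) = 1/(174*256) = 1/44544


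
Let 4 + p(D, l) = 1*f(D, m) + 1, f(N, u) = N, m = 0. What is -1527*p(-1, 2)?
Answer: 6108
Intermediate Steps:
p(D, l) = -3 + D (p(D, l) = -4 + (1*D + 1) = -4 + (D + 1) = -4 + (1 + D) = -3 + D)
-1527*p(-1, 2) = -1527*(-3 - 1) = -1527*(-4) = 6108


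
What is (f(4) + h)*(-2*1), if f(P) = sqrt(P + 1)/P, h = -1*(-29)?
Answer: -58 - sqrt(5)/2 ≈ -59.118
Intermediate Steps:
h = 29
f(P) = sqrt(1 + P)/P
(f(4) + h)*(-2*1) = (sqrt(1 + 4)/4 + 29)*(-2*1) = (sqrt(5)/4 + 29)*(-2) = (29 + sqrt(5)/4)*(-2) = -58 - sqrt(5)/2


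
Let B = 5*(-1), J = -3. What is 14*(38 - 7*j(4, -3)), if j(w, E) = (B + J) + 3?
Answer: 1022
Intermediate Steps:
B = -5
j(w, E) = -5 (j(w, E) = (-5 - 3) + 3 = -8 + 3 = -5)
14*(38 - 7*j(4, -3)) = 14*(38 - 7*(-5)) = 14*(38 + 35) = 14*73 = 1022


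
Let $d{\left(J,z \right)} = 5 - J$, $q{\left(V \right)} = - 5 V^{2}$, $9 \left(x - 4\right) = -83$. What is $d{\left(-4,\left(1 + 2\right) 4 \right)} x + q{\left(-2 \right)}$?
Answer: $-67$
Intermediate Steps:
$x = - \frac{47}{9}$ ($x = 4 + \frac{1}{9} \left(-83\right) = 4 - \frac{83}{9} = - \frac{47}{9} \approx -5.2222$)
$d{\left(-4,\left(1 + 2\right) 4 \right)} x + q{\left(-2 \right)} = \left(5 - -4\right) \left(- \frac{47}{9}\right) - 5 \left(-2\right)^{2} = \left(5 + 4\right) \left(- \frac{47}{9}\right) - 20 = 9 \left(- \frac{47}{9}\right) - 20 = -47 - 20 = -67$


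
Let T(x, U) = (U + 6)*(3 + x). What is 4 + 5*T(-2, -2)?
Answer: 24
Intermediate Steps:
T(x, U) = (3 + x)*(6 + U) (T(x, U) = (6 + U)*(3 + x) = (3 + x)*(6 + U))
4 + 5*T(-2, -2) = 4 + 5*(18 + 3*(-2) + 6*(-2) - 2*(-2)) = 4 + 5*(18 - 6 - 12 + 4) = 4 + 5*4 = 4 + 20 = 24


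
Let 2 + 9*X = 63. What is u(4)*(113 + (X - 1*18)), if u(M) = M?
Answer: 3664/9 ≈ 407.11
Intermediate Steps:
X = 61/9 (X = -2/9 + (⅑)*63 = -2/9 + 7 = 61/9 ≈ 6.7778)
u(4)*(113 + (X - 1*18)) = 4*(113 + (61/9 - 1*18)) = 4*(113 + (61/9 - 18)) = 4*(113 - 101/9) = 4*(916/9) = 3664/9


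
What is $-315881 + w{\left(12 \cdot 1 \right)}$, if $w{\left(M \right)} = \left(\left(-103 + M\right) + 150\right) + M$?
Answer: $-315810$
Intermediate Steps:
$w{\left(M \right)} = 47 + 2 M$ ($w{\left(M \right)} = \left(47 + M\right) + M = 47 + 2 M$)
$-315881 + w{\left(12 \cdot 1 \right)} = -315881 + \left(47 + 2 \cdot 12 \cdot 1\right) = -315881 + \left(47 + 2 \cdot 12\right) = -315881 + \left(47 + 24\right) = -315881 + 71 = -315810$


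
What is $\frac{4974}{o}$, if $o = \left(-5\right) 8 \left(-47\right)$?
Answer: $\frac{2487}{940} \approx 2.6457$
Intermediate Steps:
$o = 1880$ ($o = \left(-40\right) \left(-47\right) = 1880$)
$\frac{4974}{o} = \frac{4974}{1880} = 4974 \cdot \frac{1}{1880} = \frac{2487}{940}$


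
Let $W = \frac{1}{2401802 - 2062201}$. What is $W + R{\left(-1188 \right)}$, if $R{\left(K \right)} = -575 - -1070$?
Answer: $\frac{168102496}{339601} \approx 495.0$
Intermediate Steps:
$W = \frac{1}{339601} \approx 2.9446 \cdot 10^{-6}$
$R{\left(K \right)} = 495$ ($R{\left(K \right)} = -575 + 1070 = 495$)
$W + R{\left(-1188 \right)} = \frac{1}{339601} + 495 = \frac{168102496}{339601}$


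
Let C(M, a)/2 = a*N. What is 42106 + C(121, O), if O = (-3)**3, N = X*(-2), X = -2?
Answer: 41890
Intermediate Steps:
N = 4 (N = -2*(-2) = 4)
O = -27
C(M, a) = 8*a (C(M, a) = 2*(a*4) = 2*(4*a) = 8*a)
42106 + C(121, O) = 42106 + 8*(-27) = 42106 - 216 = 41890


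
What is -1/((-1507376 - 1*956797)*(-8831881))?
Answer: -1/21763282699413 ≈ -4.5949e-14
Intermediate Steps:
-1/((-1507376 - 1*956797)*(-8831881)) = -(-1)/((-1507376 - 956797)*8831881) = -(-1)/((-2464173)*8831881) = -(-1)*(-1)/(2464173*8831881) = -1*1/21763282699413 = -1/21763282699413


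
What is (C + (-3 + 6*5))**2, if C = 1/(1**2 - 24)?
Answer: 384400/529 ≈ 726.65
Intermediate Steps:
C = -1/23 (C = 1/(1 - 24) = 1/(-23) = -1/23 ≈ -0.043478)
(C + (-3 + 6*5))**2 = (-1/23 + (-3 + 6*5))**2 = (-1/23 + (-3 + 30))**2 = (-1/23 + 27)**2 = (620/23)**2 = 384400/529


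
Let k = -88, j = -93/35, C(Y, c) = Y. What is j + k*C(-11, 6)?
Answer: 33787/35 ≈ 965.34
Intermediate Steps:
j = -93/35 (j = -93*1/35 = -93/35 ≈ -2.6571)
j + k*C(-11, 6) = -93/35 - 88*(-11) = -93/35 + 968 = 33787/35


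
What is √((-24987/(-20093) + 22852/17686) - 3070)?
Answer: I*√96843023686690308129/177682399 ≈ 55.385*I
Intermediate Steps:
√((-24987/(-20093) + 22852/17686) - 3070) = √((-24987*(-1/20093) + 22852*(1/17686)) - 3070) = √((24987/20093 + 11426/8843) - 3070) = √(450542659/177682399 - 3070) = √(-545034422271/177682399) = I*√96843023686690308129/177682399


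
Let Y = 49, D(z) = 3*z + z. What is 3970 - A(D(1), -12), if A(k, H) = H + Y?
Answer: 3933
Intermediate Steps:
D(z) = 4*z
A(k, H) = 49 + H (A(k, H) = H + 49 = 49 + H)
3970 - A(D(1), -12) = 3970 - (49 - 12) = 3970 - 1*37 = 3970 - 37 = 3933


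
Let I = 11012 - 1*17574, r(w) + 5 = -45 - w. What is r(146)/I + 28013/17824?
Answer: 93657405/58480544 ≈ 1.6015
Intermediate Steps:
r(w) = -50 - w (r(w) = -5 + (-45 - w) = -50 - w)
I = -6562 (I = 11012 - 17574 = -6562)
r(146)/I + 28013/17824 = (-50 - 1*146)/(-6562) + 28013/17824 = (-50 - 146)*(-1/6562) + 28013*(1/17824) = -196*(-1/6562) + 28013/17824 = 98/3281 + 28013/17824 = 93657405/58480544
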